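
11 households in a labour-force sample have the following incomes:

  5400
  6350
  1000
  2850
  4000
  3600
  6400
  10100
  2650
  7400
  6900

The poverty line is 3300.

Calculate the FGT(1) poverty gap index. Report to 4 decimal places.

Below the line: 1000, 2650, 2850 (q = 3 of N = 11).
Relative gaps: (3300−1000)/3300 = 0.6970; (3300−2650)/3300 = 0.1970; (3300−2850)/3300 = 0.1364.
Sum of shortfalls = 1.030303; P₁ averages over all N: 1.030303 / 11 = 0.0937.

0.0937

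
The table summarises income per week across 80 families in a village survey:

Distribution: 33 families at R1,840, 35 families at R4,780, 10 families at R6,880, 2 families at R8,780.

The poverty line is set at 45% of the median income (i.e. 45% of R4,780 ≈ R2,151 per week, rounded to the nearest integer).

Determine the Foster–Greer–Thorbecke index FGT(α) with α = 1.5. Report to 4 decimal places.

Poor units: 33×R1,840 (q = 33 of N = 80).
Normalized shortfalls: (2151−1840)/2151 = 0.1446 (×33).
Raised to α = 1.5: 0.05498 (×33).
Sum = 1.814237; FGT(1.5) = 1.814237 / 80 = 0.0227.

0.0227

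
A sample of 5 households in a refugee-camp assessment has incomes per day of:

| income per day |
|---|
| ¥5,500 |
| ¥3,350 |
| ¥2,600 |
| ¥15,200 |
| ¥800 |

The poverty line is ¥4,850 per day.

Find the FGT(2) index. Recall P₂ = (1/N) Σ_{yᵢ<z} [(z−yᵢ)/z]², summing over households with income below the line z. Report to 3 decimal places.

Incomes under z: ¥800, ¥2,600, ¥3,350 (q = 3 of N = 5).
Shortfall ratios: (4850−800)/4850 = 0.8351; (4850−2600)/4850 = 0.4639; (4850−3350)/4850 = 0.3093.
Squared: 0.6973; 0.2152; 0.0957.
Sum = 1.008184; P₂ = 1.008184 / 5 = 0.202.

0.202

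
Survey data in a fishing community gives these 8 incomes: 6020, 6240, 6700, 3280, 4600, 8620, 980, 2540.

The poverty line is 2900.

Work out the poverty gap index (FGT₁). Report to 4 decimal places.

0.0983

Poor units: 980, 2540 (q = 2 of N = 8).
Relative gaps: (2900−980)/2900 = 0.6621; (2900−2540)/2900 = 0.1241.
Σ = 0.786207. Dividing by the full population N = 8 gives P₁ = 0.0983.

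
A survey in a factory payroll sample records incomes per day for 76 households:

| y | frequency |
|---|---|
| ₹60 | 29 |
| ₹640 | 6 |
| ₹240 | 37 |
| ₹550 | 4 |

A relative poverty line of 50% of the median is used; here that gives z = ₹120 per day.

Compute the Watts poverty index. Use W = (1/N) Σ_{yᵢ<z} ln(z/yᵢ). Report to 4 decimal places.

Below the line: 29×₹60 (q = 29 of N = 76).
Log gaps: ln(120/60) = 0.6931 (×29).
W = 20.101268 / 76 = 0.2645.

0.2645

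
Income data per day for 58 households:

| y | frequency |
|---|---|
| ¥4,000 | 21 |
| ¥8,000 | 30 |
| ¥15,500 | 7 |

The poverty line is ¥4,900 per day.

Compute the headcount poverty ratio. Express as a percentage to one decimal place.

36.2%

21 of the 58 households have income below ¥4,900.
H = 21/58 = 36.2%.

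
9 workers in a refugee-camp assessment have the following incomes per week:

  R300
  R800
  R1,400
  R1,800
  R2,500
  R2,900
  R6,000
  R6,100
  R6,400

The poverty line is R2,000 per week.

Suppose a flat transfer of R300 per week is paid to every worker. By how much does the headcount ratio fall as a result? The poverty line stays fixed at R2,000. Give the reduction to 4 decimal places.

Before: below the line — R300, R800, R1,400, R1,800; headcount ratio = 0.444444.
After the R300 transfer: below the line — R600, R1,100, R1,700; headcount ratio = 0.333333.
Reduction = 0.444444 − 0.333333 = 0.1111.

0.1111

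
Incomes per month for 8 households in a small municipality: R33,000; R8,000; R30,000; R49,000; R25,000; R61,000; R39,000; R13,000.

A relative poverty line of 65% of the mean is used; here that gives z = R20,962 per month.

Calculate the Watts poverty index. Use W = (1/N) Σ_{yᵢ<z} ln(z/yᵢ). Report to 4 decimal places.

Below the line: R8,000, R13,000 (q = 2 of N = 8).
Log shortfalls: ln(20962/8000) = 0.9633; ln(20962/13000) = 0.4778.
W = 1.441032 / 8 = 0.1801.

0.1801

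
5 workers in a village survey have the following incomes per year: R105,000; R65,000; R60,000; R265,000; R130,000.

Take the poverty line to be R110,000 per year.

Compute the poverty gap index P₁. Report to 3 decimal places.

0.182

Below the line: R60,000, R65,000, R105,000 (q = 3 of N = 5).
Normalized shortfalls: (110000−60000)/110000 = 0.4545; (110000−65000)/110000 = 0.4091; (110000−105000)/110000 = 0.0455.
Σ = 0.909091. Dividing by the full population N = 5 gives P₁ = 0.182.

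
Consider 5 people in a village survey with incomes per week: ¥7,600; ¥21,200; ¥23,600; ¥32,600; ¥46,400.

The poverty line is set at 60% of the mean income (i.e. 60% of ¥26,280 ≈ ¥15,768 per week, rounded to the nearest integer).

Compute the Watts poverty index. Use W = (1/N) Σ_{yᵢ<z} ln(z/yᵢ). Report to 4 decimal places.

Incomes under z: ¥7,600 (q = 1 of N = 5).
Log gaps: ln(15768/7600) = 0.7298.
W = 0.729834 / 5 = 0.1460.

0.1460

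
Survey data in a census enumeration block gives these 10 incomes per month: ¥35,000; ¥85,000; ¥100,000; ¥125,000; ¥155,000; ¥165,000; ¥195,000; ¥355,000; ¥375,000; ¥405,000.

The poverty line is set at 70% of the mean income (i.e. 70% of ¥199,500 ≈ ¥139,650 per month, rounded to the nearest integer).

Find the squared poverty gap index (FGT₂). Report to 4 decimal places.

0.0806

Poor units: ¥35,000, ¥85,000, ¥100,000, ¥125,000 (q = 4 of N = 10).
Relative gaps: (139650−35000)/139650 = 0.7494; (139650−85000)/139650 = 0.3913; (139650−100000)/139650 = 0.2839; (139650−125000)/139650 = 0.1049.
Squared: 0.5616; 0.1531; 0.0806; 0.0110.
Sum = 0.806322; P₂ = 0.806322 / 10 = 0.0806.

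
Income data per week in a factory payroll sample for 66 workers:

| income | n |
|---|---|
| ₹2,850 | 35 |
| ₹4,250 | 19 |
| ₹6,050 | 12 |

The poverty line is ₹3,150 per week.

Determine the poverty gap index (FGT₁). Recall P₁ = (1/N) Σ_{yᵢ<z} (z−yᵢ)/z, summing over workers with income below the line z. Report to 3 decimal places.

0.051

Poor units: 35×₹2,850 (q = 35 of N = 66).
Relative gaps: (3150−2850)/3150 = 0.0952 (×35).
Σ = 3.333333. Dividing by the full population N = 66 gives P₁ = 0.051.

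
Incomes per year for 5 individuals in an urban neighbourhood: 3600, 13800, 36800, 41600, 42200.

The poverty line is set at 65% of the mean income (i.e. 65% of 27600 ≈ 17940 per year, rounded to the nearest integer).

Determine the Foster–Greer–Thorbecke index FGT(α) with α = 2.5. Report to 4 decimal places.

Below z: 3600, 13800 (q = 2 of N = 5).
Relative gaps: (17940−3600)/17940 = 0.7993; (17940−13800)/17940 = 0.2308.
Raised to α = 2.5: 0.57124; 0.02558.
Sum = 0.596820; FGT(2.5) = 0.596820 / 5 = 0.1194.

0.1194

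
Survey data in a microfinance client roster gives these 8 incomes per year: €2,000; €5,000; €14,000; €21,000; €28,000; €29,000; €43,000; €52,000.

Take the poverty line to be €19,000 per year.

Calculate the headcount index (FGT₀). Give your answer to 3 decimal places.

0.375

3 of the 8 respondents have income below €19,000.
H = 3/8 = 0.375.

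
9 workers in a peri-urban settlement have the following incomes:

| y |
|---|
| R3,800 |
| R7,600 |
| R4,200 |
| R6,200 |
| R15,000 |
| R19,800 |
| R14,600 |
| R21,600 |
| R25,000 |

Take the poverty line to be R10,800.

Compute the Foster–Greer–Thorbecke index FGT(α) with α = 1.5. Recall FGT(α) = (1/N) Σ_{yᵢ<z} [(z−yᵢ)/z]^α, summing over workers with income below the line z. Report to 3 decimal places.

0.160

Poor units: R3,800, R4,200, R6,200, R7,600 (q = 4 of N = 9).
Normalized shortfalls: (10800−3800)/10800 = 0.6481; (10800−4200)/10800 = 0.6111; (10800−6200)/10800 = 0.4259; (10800−7600)/10800 = 0.2963.
Raised to α = 1.5: 0.52181; 0.47773; 0.27797; 0.16128.
Sum = 1.438792; FGT(1.5) = 1.438792 / 9 = 0.160.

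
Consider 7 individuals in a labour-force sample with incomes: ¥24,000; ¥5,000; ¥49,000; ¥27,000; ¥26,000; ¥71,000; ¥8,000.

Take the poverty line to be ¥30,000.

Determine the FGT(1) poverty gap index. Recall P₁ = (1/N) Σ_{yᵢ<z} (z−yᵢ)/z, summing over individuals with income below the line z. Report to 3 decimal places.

0.286

Below the line: ¥5,000, ¥8,000, ¥24,000, ¥26,000, ¥27,000 (q = 5 of N = 7).
Shortfall ratios: (30000−5000)/30000 = 0.8333; (30000−8000)/30000 = 0.7333; (30000−24000)/30000 = 0.2000; (30000−26000)/30000 = 0.1333; (30000−27000)/30000 = 0.1000.
Σ = 2.000000. Dividing by the full population N = 7 gives P₁ = 0.286.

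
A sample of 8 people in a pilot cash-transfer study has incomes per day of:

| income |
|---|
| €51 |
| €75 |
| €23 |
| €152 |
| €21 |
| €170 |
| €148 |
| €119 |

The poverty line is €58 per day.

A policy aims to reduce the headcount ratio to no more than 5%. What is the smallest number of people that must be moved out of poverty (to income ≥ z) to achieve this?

3 of the 8 people are poor, so H = 3/8 = 0.375.
A headcount ratio of at most 5% allows at most ⌊0.05 × 8⌋ = 0 poor people.
So at least 3 − 0 = 3 must be lifted.

3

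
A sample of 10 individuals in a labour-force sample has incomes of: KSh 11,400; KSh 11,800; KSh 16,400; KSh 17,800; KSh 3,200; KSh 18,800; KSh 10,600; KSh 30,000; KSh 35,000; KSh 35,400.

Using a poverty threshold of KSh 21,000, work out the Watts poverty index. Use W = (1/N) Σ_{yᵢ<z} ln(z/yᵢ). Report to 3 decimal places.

Below the line: KSh 3,200, KSh 10,600, KSh 11,400, KSh 11,800, KSh 16,400, KSh 17,800, KSh 18,800 (q = 7 of N = 10).
ln(z/y) terms: ln(21000/3200) = 1.8814; ln(21000/10600) = 0.6837; ln(21000/11400) = 0.6109; ln(21000/11800) = 0.5764; ln(21000/16400) = 0.2472; ln(21000/17800) = 0.1653; ln(21000/18800) = 0.1107.
W = 4.275603 / 10 = 0.428.

0.428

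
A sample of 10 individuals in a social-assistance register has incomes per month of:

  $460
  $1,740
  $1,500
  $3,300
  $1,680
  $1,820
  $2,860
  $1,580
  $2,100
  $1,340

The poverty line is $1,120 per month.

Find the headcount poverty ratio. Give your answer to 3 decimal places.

1 of the 10 individuals have income below $1,120.
H = 1/10 = 0.100.

0.100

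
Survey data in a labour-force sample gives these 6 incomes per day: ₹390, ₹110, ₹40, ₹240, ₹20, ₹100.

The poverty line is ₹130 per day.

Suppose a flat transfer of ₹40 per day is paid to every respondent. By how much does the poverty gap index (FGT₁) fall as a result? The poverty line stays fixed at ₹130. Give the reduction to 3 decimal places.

Before: below the line — ₹20, ₹40, ₹100, ₹110; poverty gap index (FGT₁) = 0.32051.
After the ₹40 transfer: below the line — ₹60, ₹80; poverty gap index (FGT₁) = 0.15385.
Reduction = 0.32051 − 0.15385 = 0.167.

0.167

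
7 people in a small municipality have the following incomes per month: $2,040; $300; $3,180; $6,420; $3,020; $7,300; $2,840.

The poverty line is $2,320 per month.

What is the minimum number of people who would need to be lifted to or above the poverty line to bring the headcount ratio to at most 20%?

1

Currently q = 2 of N = 7 are below the line (H = 0.286).
A headcount ratio of at most 20% allows at most ⌊0.20 × 7⌋ = 1 poor people.
So at least 2 − 1 = 1 must be lifted.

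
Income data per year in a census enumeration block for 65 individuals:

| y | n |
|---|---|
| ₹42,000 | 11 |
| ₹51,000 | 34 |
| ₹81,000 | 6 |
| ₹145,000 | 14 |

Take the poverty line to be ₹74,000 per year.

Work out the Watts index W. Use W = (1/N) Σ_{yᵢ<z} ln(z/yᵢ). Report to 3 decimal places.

0.291

Below z: 11×₹42,000, 34×₹51,000 (q = 45 of N = 65).
Log shortfalls: ln(74000/42000) = 0.5664 (×11); ln(74000/51000) = 0.3722 (×34).
W = 18.886492 / 65 = 0.291.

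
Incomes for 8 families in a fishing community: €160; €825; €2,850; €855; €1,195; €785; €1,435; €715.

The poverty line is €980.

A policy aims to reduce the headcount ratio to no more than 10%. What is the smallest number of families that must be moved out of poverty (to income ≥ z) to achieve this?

Currently q = 5 of N = 8 are below the line (H = 0.625).
A headcount ratio of at most 10% allows at most ⌊0.10 × 8⌋ = 0 poor families.
So at least 5 − 0 = 5 must be lifted.

5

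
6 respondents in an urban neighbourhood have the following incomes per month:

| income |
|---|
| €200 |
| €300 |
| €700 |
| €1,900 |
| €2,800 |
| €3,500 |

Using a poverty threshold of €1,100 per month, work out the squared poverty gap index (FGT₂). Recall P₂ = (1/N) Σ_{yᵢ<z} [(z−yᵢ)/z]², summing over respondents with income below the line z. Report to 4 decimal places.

Incomes under z: €200, €300, €700 (q = 3 of N = 6).
Shortfall ratios: (1100−200)/1100 = 0.8182; (1100−300)/1100 = 0.7273; (1100−700)/1100 = 0.3636.
Squared: 0.6694; 0.5289; 0.1322.
Sum = 1.330579; P₂ = 1.330579 / 6 = 0.2218.

0.2218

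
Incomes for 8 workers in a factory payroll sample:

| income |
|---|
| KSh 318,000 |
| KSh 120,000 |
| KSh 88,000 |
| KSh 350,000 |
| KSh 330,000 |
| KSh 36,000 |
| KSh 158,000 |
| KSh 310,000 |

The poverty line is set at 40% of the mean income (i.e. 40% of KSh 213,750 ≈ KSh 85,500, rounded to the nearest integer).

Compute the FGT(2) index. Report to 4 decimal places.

0.0419

Below the line: KSh 36,000 (q = 1 of N = 8).
Relative gaps: (85500−36000)/85500 = 0.5789.
Squared: 0.3352.
Sum = 0.335180; P₂ = 0.335180 / 8 = 0.0419.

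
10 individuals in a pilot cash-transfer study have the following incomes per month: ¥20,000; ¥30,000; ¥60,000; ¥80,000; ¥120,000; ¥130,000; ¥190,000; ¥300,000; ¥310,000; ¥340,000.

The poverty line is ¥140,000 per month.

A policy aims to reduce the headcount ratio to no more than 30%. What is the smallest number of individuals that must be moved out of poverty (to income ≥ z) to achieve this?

3

Currently q = 6 of N = 10 are below the line (H = 0.600).
A headcount ratio of at most 30% allows at most ⌊0.30 × 10⌋ = 3 poor individuals.
So at least 6 − 3 = 3 must be lifted.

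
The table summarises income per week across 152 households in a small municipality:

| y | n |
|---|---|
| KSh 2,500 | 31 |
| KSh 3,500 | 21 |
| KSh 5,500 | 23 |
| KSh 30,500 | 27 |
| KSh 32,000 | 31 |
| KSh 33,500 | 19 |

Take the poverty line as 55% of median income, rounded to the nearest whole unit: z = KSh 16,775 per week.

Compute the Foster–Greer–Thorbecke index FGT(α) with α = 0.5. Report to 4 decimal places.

Incomes under z: 31×KSh 2,500, 21×KSh 3,500, 23×KSh 5,500 (q = 75 of N = 152).
Relative gaps: (16775−2500)/16775 = 0.8510 (×31); (16775−3500)/16775 = 0.7914 (×21); (16775−5500)/16775 = 0.6721 (×23).
Raised to α = 0.5: 0.92248 (×31); 0.88958 (×21); 0.81984 (×23).
Sum = 66.134321; FGT(0.5) = 66.134321 / 152 = 0.4351.

0.4351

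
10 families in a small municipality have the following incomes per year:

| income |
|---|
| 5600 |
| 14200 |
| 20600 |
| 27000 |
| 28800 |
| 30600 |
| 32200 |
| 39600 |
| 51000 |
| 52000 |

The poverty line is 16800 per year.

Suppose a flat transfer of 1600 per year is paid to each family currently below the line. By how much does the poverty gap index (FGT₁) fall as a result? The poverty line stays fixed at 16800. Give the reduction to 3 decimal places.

Before: below the line — 5600, 14200; poverty gap index (FGT₁) = 0.08214.
After the 1600 transfer: below the line — 7200, 15800; poverty gap index (FGT₁) = 0.06310.
Reduction = 0.08214 − 0.06310 = 0.019.

0.019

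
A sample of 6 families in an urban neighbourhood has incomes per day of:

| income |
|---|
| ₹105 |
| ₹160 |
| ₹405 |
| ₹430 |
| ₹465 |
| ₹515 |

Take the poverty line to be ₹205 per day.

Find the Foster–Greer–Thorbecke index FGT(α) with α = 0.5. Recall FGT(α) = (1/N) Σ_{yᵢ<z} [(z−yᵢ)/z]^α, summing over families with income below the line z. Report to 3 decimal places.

Below z: ₹105, ₹160 (q = 2 of N = 6).
Gap ratios (z−y)/z: (205−105)/205 = 0.4878; (205−160)/205 = 0.2195.
Raised to α = 0.5: 0.69843; 0.46852.
Sum = 1.166952; FGT(0.5) = 1.166952 / 6 = 0.194.

0.194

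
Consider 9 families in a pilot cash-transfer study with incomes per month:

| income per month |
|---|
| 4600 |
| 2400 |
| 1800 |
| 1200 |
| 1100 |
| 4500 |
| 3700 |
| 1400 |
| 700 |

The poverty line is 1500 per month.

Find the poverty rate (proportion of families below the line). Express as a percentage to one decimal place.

4 of the 9 families have income below 1500.
H = 4/9 = 44.4%.

44.4%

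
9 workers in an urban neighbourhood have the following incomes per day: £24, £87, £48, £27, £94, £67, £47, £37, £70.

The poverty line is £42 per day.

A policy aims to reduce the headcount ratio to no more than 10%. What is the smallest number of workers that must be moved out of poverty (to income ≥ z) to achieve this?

3

Currently q = 3 of N = 9 are below the line (H = 0.333).
A headcount ratio of at most 10% allows at most ⌊0.10 × 9⌋ = 0 poor workers.
So at least 3 − 0 = 3 must be lifted.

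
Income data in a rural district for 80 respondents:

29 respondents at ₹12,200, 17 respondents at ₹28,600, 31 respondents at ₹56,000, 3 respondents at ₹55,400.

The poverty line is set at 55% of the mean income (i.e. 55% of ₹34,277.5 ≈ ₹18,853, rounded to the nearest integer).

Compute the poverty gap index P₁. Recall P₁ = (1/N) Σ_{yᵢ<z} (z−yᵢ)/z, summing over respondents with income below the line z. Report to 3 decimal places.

0.128

Below the line: 29×₹12,200 (q = 29 of N = 80).
Relative gaps: (18853−12200)/18853 = 0.3529 (×29).
Sum of shortfalls = 10.233756; P₁ averages over all N: 10.233756 / 80 = 0.128.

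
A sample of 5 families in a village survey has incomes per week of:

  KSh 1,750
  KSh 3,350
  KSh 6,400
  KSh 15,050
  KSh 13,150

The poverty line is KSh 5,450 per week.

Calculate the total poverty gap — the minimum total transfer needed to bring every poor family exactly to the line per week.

KSh 5,800

Poor units: KSh 1,750, KSh 3,350 (q = 2 of N = 5).
Individual gaps: 5450−1750 = 3700; 5450−3350 = 2100.
Aggregate gap = KSh 5,800.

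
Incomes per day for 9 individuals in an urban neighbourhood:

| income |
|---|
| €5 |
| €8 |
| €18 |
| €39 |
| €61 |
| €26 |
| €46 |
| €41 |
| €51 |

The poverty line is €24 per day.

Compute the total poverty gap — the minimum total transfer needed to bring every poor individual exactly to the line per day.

€41

Poor units: €5, €8, €18 (q = 3 of N = 9).
Individual gaps: 24−5 = 19; 24−8 = 16; 24−18 = 6.
Aggregate gap = €41.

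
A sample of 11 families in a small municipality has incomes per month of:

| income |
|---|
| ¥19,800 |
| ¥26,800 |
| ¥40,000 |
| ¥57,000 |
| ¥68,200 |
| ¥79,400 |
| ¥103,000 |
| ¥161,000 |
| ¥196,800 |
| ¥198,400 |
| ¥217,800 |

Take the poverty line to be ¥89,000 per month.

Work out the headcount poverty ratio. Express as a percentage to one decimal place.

6 of the 11 families have income below ¥89,000.
H = 6/11 = 54.5%.

54.5%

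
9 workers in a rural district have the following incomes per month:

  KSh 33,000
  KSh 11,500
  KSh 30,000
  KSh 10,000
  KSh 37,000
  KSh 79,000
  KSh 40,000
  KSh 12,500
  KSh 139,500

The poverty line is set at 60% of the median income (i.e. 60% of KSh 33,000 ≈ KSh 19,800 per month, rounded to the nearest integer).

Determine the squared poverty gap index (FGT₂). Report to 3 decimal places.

0.062

Below the line: KSh 10,000, KSh 11,500, KSh 12,500 (q = 3 of N = 9).
Normalized shortfalls: (19800−10000)/19800 = 0.4949; (19800−11500)/19800 = 0.4192; (19800−12500)/19800 = 0.3687.
Squared: 0.2450; 0.1757; 0.1359.
Sum = 0.556627; P₂ = 0.556627 / 9 = 0.062.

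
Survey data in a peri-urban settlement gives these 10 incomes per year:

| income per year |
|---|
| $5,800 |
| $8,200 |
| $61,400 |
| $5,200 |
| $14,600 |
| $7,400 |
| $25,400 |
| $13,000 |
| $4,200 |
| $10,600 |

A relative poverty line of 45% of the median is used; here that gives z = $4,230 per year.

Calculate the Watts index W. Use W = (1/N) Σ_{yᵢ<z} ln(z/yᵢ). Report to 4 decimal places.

0.0007

Below the line: $4,200 (q = 1 of N = 10).
Log shortfalls: ln(4230/4200) = 0.0071.
W = 0.007117 / 10 = 0.0007.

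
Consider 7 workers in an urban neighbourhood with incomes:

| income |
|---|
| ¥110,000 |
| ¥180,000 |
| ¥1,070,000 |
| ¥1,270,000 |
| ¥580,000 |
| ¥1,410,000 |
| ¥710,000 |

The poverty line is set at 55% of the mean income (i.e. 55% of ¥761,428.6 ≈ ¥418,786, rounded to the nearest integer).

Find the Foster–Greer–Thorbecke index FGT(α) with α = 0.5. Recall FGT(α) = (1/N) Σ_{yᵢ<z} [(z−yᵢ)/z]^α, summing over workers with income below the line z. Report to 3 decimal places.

0.231

Below z: ¥110,000, ¥180,000 (q = 2 of N = 7).
Normalized shortfalls: (418786−110000)/418786 = 0.7373; (418786−180000)/418786 = 0.5702.
Raised to α = 0.5: 0.85868; 0.75511.
Sum = 1.613789; FGT(0.5) = 1.613789 / 7 = 0.231.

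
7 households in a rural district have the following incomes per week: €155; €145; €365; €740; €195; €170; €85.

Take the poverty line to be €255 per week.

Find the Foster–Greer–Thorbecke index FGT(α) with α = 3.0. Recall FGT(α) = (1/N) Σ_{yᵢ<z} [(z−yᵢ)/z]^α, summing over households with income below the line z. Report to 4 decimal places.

Below z: €85, €145, €155, €170, €195 (q = 5 of N = 7).
Gap ratios (z−y)/z: (255−85)/255 = 0.6667; (255−145)/255 = 0.4314; (255−155)/255 = 0.3922; (255−170)/255 = 0.3333; (255−195)/255 = 0.2353.
Raised to α = 3.0: 0.29630; 0.08027; 0.06031; 0.03704; 0.01303.
Sum = 0.486939; FGT(3.0) = 0.486939 / 7 = 0.0696.

0.0696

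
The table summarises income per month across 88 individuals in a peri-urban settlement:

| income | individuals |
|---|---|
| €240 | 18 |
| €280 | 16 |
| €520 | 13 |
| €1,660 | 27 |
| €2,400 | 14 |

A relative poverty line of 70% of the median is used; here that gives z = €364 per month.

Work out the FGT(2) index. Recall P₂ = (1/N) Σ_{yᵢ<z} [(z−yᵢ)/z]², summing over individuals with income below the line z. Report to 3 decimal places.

0.033

Poor units: 18×€240, 16×€280 (q = 34 of N = 88).
Relative gaps: (364−240)/364 = 0.3407 (×18); (364−280)/364 = 0.2308 (×16).
Squared: 0.1160 (×18); 0.0533 (×16).
Sum = 2.940949; P₂ = 2.940949 / 88 = 0.033.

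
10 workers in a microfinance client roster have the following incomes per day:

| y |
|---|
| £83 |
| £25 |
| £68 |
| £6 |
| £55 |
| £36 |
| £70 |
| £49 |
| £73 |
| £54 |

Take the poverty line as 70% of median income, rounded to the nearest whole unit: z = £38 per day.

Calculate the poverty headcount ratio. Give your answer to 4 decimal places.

3 of the 10 workers have income below £38.
H = 3/10 = 0.3000.

0.3000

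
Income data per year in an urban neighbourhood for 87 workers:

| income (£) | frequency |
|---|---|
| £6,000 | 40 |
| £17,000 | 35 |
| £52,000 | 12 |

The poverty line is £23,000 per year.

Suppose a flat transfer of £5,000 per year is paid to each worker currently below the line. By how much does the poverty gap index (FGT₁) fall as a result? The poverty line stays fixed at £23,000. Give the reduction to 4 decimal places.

Before: below the line — 40×£6,000, 35×£17,000; poverty gap index (FGT₁) = 0.444778.
After the £5,000 transfer: below the line — 40×£11,000, 35×£22,000; poverty gap index (FGT₁) = 0.257371.
Reduction = 0.444778 − 0.257371 = 0.1874.

0.1874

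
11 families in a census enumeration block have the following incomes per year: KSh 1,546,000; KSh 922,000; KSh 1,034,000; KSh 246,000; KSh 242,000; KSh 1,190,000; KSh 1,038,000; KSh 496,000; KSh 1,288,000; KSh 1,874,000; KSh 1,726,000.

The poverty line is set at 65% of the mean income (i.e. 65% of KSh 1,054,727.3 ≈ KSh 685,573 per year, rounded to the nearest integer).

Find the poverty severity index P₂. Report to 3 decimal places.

0.082

Incomes under z: KSh 242,000, KSh 246,000, KSh 496,000 (q = 3 of N = 11).
Gap ratios (z−y)/z: (685573−242000)/685573 = 0.6470; (685573−246000)/685573 = 0.6412; (685573−496000)/685573 = 0.2765.
Squared: 0.4186; 0.4111; 0.0765.
Sum = 0.906191; P₂ = 0.906191 / 11 = 0.082.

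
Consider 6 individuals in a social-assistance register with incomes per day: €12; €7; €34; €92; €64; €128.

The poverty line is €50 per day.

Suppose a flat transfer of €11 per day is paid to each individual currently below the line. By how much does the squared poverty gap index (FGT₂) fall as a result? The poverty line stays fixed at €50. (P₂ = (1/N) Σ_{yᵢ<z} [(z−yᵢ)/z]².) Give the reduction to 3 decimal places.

0.118

Before: below the line — €7, €12, €34; squared poverty gap index (FGT₂) = 0.23660.
After the €11 transfer: below the line — €18, €23, €45; squared poverty gap index (FGT₂) = 0.11853.
Reduction = 0.23660 − 0.11853 = 0.118.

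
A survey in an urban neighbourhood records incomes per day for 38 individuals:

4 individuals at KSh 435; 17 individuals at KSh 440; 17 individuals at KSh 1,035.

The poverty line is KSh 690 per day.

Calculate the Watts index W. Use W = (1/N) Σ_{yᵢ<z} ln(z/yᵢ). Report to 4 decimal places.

0.2498

Poor units: 4×KSh 435, 17×KSh 440 (q = 21 of N = 38).
Log gaps: ln(690/435) = 0.4613 (×4); ln(690/440) = 0.4499 (×17).
W = 9.493969 / 38 = 0.2498.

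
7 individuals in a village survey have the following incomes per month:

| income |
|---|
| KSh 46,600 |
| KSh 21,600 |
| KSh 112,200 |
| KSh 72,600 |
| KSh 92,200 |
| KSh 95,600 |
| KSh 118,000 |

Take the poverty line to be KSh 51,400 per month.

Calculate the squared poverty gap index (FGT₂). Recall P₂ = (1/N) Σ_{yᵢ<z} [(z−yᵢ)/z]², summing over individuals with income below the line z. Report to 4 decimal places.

Below z: KSh 21,600, KSh 46,600 (q = 2 of N = 7).
Shortfall ratios: (51400−21600)/51400 = 0.5798; (51400−46600)/51400 = 0.0934.
Squared: 0.3361; 0.0087.
Sum = 0.344850; P₂ = 0.344850 / 7 = 0.0493.

0.0493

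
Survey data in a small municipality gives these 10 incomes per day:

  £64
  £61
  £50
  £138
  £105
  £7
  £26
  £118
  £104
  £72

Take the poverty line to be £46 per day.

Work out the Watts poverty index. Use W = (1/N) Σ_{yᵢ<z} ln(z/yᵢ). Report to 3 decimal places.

Poor units: £7, £26 (q = 2 of N = 10).
ln(z/y) terms: ln(46/7) = 1.8827; ln(46/26) = 0.5705.
W = 2.453276 / 10 = 0.245.

0.245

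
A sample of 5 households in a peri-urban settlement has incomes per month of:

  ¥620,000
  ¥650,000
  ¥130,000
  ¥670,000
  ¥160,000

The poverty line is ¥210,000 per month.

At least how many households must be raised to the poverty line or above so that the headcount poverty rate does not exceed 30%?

1

Currently q = 2 of N = 5 are below the line (H = 0.400).
A headcount ratio of at most 30% allows at most ⌊0.30 × 5⌋ = 1 poor households.
So at least 2 − 1 = 1 must be lifted.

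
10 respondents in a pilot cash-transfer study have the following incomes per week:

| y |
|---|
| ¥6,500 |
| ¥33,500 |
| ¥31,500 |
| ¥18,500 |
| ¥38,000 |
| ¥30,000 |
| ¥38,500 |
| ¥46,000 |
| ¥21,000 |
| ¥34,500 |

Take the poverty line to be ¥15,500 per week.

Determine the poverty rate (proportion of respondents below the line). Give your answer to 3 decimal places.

0.100

1 of the 10 respondents have income below ¥15,500.
H = 1/10 = 0.100.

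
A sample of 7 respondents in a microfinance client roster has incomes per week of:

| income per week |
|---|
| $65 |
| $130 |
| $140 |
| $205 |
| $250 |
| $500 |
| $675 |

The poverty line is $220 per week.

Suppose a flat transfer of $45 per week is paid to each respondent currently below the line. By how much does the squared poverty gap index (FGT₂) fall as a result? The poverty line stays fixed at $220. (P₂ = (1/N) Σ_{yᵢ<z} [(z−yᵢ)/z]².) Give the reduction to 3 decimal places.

0.069

Before: below the line — $65, $130, $140, $205; squared poverty gap index (FGT₂) = 0.11437.
After the $45 transfer: below the line — $110, $175, $185; squared poverty gap index (FGT₂) = 0.04531.
Reduction = 0.11437 − 0.04531 = 0.069.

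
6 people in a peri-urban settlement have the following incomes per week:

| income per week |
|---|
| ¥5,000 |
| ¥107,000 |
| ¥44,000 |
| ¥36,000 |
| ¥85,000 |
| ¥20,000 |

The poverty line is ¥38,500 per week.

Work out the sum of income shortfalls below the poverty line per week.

Below z: ¥5,000, ¥20,000, ¥36,000 (q = 3 of N = 6).
Individual gaps: 38500−5000 = 33500; 38500−20000 = 18500; 38500−36000 = 2500.
Aggregate gap = ¥54,500.

¥54,500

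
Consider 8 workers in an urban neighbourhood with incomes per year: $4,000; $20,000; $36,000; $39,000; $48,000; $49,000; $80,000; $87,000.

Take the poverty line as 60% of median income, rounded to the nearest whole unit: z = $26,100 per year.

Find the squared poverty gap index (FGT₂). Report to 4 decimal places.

Poor units: $4,000, $20,000 (q = 2 of N = 8).
Relative gaps: (26100−4000)/26100 = 0.8467; (26100−20000)/26100 = 0.2337.
Squared: 0.7170; 0.0546.
Sum = 0.771598; P₂ = 0.771598 / 8 = 0.0964.

0.0964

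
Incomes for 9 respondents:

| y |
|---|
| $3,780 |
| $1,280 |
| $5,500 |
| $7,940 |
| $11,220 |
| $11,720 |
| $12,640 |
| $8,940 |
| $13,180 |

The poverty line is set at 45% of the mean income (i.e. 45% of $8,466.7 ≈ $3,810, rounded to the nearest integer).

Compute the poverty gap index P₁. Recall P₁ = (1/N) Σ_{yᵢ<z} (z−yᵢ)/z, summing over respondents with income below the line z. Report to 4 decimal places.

Poor units: $1,280, $3,780 (q = 2 of N = 9).
Relative gaps: (3810−1280)/3810 = 0.6640; (3810−3780)/3810 = 0.0079.
Sum of shortfalls = 0.671916; P₁ averages over all N: 0.671916 / 9 = 0.0747.

0.0747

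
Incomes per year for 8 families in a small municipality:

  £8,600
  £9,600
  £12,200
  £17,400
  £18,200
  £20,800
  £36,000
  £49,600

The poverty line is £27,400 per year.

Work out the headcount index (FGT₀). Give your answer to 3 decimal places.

6 of the 8 families have income below £27,400.
H = 6/8 = 0.750.

0.750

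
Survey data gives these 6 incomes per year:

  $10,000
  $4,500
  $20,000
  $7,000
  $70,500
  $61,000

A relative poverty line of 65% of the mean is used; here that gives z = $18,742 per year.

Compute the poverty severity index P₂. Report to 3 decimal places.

0.198

Incomes under z: $4,500, $7,000, $10,000 (q = 3 of N = 6).
Gap ratios (z−y)/z: (18742−4500)/18742 = 0.7599; (18742−7000)/18742 = 0.6265; (18742−10000)/18742 = 0.4664.
Squared: 0.5774; 0.3925; 0.2176.
Sum = 1.187521; P₂ = 1.187521 / 6 = 0.198.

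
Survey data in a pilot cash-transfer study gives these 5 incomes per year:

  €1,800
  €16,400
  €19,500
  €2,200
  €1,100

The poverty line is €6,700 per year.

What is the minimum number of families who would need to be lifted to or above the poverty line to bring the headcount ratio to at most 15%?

Currently q = 3 of N = 5 are below the line (H = 0.600).
A headcount ratio of at most 15% allows at most ⌊0.15 × 5⌋ = 0 poor families.
So at least 3 − 0 = 3 must be lifted.

3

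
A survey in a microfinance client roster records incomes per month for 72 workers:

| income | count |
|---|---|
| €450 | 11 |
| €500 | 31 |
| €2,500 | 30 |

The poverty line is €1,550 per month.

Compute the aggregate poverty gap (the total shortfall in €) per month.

Below z: 11×€450, 31×€500 (q = 42 of N = 72).
Individual gaps: 11×(1550−450) = 12100; 31×(1550−500) = 32550.
Aggregate gap = €44,650.

€44,650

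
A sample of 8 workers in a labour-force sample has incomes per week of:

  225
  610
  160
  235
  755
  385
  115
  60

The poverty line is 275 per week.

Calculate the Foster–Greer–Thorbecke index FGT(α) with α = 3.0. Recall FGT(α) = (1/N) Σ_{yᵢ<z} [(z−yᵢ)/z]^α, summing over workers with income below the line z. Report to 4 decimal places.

0.0946

Below z: 60, 115, 160, 225, 235 (q = 5 of N = 8).
Relative gaps: (275−60)/275 = 0.7818; (275−115)/275 = 0.5818; (275−160)/275 = 0.4182; (275−225)/275 = 0.1818; (275−235)/275 = 0.1455.
Raised to α = 3.0: 0.47788; 0.19695; 0.07313; 0.00601; 0.00308.
Sum = 0.757049; FGT(3.0) = 0.757049 / 8 = 0.0946.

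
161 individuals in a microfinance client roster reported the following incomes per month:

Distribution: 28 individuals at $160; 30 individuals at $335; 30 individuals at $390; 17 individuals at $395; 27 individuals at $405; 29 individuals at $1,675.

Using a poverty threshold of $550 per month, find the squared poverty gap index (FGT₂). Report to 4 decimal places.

0.1517

Incomes under z: 28×$160, 30×$335, 30×$390, 17×$395, 27×$405 (q = 132 of N = 161).
Normalized shortfalls: (550−160)/550 = 0.7091 (×28); (550−335)/550 = 0.3909 (×30); (550−390)/550 = 0.2909 (×30); (550−395)/550 = 0.2818 (×17); (550−405)/550 = 0.2636 (×27).
Squared: 0.5028 (×28); 0.1528 (×30); 0.0846 (×30); 0.0794 (×17); 0.0695 (×27).
Sum = 24.428595; P₂ = 24.428595 / 161 = 0.1517.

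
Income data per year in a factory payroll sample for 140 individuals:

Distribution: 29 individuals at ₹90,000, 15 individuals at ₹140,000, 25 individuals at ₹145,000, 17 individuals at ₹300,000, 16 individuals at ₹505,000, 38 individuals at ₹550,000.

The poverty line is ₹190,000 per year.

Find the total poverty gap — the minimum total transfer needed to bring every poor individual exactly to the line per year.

Below the line: 29×₹90,000, 15×₹140,000, 25×₹145,000 (q = 69 of N = 140).
Individual gaps: 29×(190000−90000) = 2900000; 15×(190000−140000) = 750000; 25×(190000−145000) = 1125000.
Aggregate gap = ₹4,775,000.

₹4,775,000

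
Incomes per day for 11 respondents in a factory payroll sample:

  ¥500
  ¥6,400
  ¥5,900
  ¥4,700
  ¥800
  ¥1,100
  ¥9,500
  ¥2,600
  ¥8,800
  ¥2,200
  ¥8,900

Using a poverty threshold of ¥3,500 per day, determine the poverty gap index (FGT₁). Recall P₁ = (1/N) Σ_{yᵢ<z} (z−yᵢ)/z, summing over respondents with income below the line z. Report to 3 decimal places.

Incomes under z: ¥500, ¥800, ¥1,100, ¥2,200, ¥2,600 (q = 5 of N = 11).
Relative gaps: (3500−500)/3500 = 0.8571; (3500−800)/3500 = 0.7714; (3500−1100)/3500 = 0.6857; (3500−2200)/3500 = 0.3714; (3500−2600)/3500 = 0.2571.
Sum of shortfalls = 2.942857; P₁ averages over all N: 2.942857 / 11 = 0.268.

0.268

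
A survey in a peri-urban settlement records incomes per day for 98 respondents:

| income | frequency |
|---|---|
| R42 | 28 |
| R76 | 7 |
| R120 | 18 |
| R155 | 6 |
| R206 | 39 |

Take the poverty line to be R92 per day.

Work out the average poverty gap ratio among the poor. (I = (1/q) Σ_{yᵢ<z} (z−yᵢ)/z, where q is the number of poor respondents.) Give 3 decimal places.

0.470

Below the line: 28×R42, 7×R76 (q = 35 of N = 98).
Relative gaps: 0.5435 (×28), 0.1739 (×7); sum = 16.434783.
I averages over the q = 35 poor units only: 16.434783 / 35 = 0.470.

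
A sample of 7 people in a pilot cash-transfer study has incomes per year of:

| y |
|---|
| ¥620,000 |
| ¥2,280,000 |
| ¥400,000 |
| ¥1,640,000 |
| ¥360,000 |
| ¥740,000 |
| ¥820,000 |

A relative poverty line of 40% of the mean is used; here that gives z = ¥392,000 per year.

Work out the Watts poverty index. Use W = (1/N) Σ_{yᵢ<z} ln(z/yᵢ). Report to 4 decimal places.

0.0122

Below the line: ¥360,000 (q = 1 of N = 7).
ln(z/y) terms: ln(392000/360000) = 0.0852.
W = 0.085158 / 7 = 0.0122.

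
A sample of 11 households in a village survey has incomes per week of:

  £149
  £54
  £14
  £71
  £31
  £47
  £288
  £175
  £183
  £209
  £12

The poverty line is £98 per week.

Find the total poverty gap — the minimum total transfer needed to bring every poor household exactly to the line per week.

Incomes under z: £12, £14, £31, £47, £54, £71 (q = 6 of N = 11).
Individual gaps: 98−12 = 86; 98−14 = 84; 98−31 = 67; 98−47 = 51; 98−54 = 44; 98−71 = 27.
Aggregate gap = £359.

£359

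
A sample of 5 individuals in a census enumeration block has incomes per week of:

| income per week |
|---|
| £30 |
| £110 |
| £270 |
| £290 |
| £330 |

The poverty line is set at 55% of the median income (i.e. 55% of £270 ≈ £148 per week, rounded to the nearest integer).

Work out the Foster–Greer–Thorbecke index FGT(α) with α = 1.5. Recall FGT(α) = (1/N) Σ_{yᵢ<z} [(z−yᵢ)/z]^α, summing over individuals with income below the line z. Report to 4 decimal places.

0.1684

Incomes under z: £30, £110 (q = 2 of N = 5).
Normalized shortfalls: (148−30)/148 = 0.7973; (148−110)/148 = 0.2568.
Raised to α = 1.5: 0.71192; 0.13010.
Sum = 0.842020; FGT(1.5) = 0.842020 / 5 = 0.1684.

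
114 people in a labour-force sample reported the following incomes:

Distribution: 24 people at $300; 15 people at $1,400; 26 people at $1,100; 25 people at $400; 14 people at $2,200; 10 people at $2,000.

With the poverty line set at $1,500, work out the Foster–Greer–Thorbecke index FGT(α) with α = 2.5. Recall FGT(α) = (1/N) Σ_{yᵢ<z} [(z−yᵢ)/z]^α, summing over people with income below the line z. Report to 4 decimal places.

0.2300

Below the line: 24×$300, 25×$400, 26×$1,100, 15×$1,400 (q = 90 of N = 114).
Shortfall ratios: (1500−300)/1500 = 0.8000 (×24); (1500−400)/1500 = 0.7333 (×25); (1500−1100)/1500 = 0.2667 (×26); (1500−1400)/1500 = 0.0667 (×15).
Raised to α = 2.5: 0.57243 (×24); 0.46053 (×25); 0.03672 (×26); 0.00115 (×15).
Sum = 26.223511; FGT(2.5) = 26.223511 / 114 = 0.2300.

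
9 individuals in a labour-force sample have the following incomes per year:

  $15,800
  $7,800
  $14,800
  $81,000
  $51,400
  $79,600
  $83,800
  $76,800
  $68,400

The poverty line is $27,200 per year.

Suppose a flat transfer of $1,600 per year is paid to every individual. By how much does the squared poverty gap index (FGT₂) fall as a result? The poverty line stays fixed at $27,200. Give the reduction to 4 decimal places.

0.0196

Before: below the line — $7,800, $14,800, $15,800; squared poverty gap index (FGT₂) = 0.099133.
After the $1,600 transfer: below the line — $9,400, $16,400, $17,400; squared poverty gap index (FGT₂) = 0.079525.
Reduction = 0.099133 − 0.079525 = 0.0196.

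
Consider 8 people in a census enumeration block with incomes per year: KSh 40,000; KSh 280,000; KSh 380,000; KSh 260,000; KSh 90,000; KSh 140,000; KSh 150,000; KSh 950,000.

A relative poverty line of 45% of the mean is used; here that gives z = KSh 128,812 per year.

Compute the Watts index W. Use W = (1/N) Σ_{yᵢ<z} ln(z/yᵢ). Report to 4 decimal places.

Poor units: KSh 40,000, KSh 90,000 (q = 2 of N = 8).
Log shortfalls: ln(128812/40000) = 1.1695; ln(128812/90000) = 0.3585.
W = 1.528019 / 8 = 0.1910.

0.1910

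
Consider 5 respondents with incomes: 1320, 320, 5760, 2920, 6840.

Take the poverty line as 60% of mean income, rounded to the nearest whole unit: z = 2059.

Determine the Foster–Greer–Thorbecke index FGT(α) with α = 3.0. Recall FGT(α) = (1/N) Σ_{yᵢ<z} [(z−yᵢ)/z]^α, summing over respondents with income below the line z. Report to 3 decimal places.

0.130

Poor units: 320, 1320 (q = 2 of N = 5).
Shortfall ratios: (2059−320)/2059 = 0.8446; (2059−1320)/2059 = 0.3589.
Raised to α = 3.0: 0.60246; 0.04623.
Sum = 0.648696; FGT(3.0) = 0.648696 / 5 = 0.130.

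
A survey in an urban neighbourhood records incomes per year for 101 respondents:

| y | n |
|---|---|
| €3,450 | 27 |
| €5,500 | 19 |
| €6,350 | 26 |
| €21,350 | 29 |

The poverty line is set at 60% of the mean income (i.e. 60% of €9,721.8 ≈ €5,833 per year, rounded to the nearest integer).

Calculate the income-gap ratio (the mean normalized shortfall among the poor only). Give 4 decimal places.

0.2634

Below z: 27×€3,450, 19×€5,500 (q = 46 of N = 101).
Shortfall ratios (z−y)/z: 0.4085 (×27), 0.0571 (×19); sum = 12.115207.
The income-gap ratio divides by q (the poor only): 12.115207 / 46 = 0.2634.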